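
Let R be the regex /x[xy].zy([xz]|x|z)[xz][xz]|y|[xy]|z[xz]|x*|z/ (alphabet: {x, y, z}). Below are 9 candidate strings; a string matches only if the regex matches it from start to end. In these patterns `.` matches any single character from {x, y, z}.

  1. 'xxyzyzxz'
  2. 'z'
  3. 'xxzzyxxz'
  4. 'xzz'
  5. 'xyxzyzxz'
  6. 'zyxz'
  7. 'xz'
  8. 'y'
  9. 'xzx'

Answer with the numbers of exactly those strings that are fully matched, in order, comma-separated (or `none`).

1, 2, 3, 5, 8

1 → match
2 → match
3 → match
4 → no match
5 → match
6 → no match
7 → no match
8 → match
9 → no match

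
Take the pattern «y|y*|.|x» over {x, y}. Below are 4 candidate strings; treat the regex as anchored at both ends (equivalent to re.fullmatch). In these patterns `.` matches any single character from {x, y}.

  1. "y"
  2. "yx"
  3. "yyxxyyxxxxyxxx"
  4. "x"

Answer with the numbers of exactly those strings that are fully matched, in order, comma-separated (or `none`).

1, 4

1 → match
2 → no match
3 → no match
4 → match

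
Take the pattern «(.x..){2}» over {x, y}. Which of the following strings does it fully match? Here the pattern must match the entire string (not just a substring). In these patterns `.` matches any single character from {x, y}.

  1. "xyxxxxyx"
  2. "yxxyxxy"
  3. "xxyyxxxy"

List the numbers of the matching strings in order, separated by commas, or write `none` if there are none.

3

1 → no match
2 → no match
3 → match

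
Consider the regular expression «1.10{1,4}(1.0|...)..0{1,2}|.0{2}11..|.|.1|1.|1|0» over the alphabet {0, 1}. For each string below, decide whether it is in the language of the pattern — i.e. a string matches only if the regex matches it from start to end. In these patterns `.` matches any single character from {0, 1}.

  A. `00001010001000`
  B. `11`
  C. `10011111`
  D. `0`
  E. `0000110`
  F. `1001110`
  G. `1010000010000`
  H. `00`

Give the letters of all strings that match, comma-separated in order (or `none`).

B, D, F, G

A → no match
B. `11` → match
C. `10011111` → no match
D. `0` → match
E. `0000110` → no match
F. `1001110` → match
G → match
H. `00` → no match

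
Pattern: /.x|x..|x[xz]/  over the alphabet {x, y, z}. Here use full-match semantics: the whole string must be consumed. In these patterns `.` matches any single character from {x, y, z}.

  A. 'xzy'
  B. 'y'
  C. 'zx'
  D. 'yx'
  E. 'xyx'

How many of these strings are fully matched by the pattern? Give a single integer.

A → match
B → no match
C → match
D → match
E → match
Total matched: 4

4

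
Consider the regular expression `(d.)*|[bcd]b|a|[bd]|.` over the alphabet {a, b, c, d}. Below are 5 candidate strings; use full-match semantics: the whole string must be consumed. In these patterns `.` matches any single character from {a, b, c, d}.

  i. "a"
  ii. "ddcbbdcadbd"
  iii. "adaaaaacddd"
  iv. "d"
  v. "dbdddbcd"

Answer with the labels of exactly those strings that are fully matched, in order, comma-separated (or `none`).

i, iv

i → match
ii → no match
iii → no match
iv → match
v → no match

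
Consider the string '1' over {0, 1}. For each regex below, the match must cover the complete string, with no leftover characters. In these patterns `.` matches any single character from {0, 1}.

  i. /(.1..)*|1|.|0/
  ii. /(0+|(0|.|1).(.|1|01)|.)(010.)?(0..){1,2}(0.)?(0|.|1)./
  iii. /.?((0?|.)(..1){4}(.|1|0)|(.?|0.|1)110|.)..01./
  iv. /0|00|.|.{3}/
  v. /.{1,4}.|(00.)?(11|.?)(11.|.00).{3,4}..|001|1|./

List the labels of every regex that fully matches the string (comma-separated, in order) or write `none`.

i, iv, v

i → match
ii → no match
iii → no match
iv → match
v → match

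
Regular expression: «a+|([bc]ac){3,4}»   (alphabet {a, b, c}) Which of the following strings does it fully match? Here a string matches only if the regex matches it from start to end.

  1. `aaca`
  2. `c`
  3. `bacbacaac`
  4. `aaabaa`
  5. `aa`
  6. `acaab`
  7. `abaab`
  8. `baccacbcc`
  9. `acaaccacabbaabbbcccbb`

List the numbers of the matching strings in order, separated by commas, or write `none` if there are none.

5

1. `aaca` → no match
2. `c` → no match
3. `bacbacaac` → no match
4. `aaabaa` → no match
5. `aa` → match
6. `acaab` → no match
7. `abaab` → no match
8. `baccacbcc` → no match
9 → no match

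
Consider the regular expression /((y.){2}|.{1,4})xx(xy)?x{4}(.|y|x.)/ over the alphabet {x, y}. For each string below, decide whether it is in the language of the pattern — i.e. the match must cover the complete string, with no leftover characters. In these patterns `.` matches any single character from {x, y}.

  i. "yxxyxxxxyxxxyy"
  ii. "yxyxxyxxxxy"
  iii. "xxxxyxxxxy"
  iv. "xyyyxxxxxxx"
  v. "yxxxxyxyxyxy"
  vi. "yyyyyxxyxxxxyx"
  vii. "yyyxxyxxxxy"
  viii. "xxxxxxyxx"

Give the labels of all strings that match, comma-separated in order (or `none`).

iii, iv

i → no match
ii → no match
iii → match
iv → match
v → no match
vi → no match
vii → no match
viii → no match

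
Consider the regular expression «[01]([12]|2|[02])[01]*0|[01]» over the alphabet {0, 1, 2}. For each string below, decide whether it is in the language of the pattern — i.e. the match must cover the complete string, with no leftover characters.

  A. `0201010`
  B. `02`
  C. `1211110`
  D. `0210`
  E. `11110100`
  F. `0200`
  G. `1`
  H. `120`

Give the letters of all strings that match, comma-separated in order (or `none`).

A → match
B → no match
C → match
D → match
E → match
F → match
G → match
H → match

A, C, D, E, F, G, H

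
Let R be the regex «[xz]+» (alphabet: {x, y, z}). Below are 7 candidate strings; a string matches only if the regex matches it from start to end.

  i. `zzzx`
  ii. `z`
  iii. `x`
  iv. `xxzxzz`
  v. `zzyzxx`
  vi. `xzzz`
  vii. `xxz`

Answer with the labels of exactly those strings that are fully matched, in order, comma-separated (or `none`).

i → match
ii → match
iii → match
iv → match
v → no match
vi → match
vii → match

i, ii, iii, iv, vi, vii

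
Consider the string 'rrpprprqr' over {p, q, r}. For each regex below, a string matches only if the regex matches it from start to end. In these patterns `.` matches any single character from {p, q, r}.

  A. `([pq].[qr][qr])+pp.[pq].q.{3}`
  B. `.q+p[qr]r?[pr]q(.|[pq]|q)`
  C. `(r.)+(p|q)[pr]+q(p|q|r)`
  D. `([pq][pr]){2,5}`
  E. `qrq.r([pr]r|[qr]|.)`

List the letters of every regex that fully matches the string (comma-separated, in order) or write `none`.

A → no match
B → no match
C → match
D → no match
E → no match — must start with 'qrq'

C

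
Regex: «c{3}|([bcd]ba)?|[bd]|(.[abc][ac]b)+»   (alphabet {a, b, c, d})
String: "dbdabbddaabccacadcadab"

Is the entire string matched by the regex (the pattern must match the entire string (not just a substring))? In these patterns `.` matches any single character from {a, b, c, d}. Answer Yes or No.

No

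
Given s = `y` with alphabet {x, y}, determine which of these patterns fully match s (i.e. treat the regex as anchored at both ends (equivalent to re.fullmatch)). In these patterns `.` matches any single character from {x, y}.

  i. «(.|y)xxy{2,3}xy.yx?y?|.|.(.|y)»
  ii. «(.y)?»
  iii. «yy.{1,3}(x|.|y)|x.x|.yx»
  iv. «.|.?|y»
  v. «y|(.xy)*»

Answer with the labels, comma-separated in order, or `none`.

i → match
ii → no match
iii → no match
iv → match
v → match

i, iv, v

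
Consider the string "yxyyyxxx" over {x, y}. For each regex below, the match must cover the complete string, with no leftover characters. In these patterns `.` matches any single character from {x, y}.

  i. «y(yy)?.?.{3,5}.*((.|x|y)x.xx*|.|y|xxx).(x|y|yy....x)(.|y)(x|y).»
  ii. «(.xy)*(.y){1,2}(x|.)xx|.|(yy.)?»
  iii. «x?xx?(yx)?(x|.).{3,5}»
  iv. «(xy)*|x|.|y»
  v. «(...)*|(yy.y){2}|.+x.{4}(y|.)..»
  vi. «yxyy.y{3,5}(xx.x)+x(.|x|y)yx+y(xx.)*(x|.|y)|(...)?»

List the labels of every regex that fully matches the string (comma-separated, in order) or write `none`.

i → no match
ii → match
iii → no match
iv → no match
v → no match
vi → no match

ii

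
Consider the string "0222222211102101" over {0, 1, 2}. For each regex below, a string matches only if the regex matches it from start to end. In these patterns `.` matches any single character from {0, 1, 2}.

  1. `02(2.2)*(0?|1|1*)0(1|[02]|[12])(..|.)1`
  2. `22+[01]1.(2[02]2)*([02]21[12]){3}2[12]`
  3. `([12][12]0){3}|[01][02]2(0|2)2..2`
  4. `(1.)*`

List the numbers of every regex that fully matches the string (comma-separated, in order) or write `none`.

1

1 → match
2 → no match — must start with "22"
3 → no match
4 → no match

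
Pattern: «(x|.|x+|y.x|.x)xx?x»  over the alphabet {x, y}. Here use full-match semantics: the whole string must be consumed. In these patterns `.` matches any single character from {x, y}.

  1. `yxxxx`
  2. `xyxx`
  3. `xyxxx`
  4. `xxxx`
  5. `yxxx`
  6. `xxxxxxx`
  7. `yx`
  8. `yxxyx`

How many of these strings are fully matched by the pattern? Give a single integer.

4

1. `yxxxx` → match
2. `xyxx` → no match
3. `xyxxx` → no match
4. `xxxx` → match
5. `yxxx` → match
6. `xxxxxxx` → match
7. `yx` → no match
8. `yxxyx` → no match
Total matched: 4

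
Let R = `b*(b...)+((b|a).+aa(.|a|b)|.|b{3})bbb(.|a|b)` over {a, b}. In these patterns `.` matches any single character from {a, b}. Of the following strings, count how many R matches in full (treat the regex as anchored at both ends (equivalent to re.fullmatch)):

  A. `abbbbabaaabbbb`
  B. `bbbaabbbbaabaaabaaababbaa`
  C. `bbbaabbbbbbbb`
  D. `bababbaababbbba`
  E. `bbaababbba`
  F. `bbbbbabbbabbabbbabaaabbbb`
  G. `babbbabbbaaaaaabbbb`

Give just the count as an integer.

A → no match
B → no match
C → match
D → no match
E → match
F → match
G → match
Total matched: 4

4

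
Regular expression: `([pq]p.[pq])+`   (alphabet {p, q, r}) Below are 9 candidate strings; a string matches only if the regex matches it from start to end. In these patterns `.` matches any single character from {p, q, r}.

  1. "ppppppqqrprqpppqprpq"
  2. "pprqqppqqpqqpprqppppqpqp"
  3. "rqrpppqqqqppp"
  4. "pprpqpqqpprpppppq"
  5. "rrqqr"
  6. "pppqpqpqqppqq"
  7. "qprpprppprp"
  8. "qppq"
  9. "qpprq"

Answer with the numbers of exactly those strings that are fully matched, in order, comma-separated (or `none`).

1 → no match
2 → match
3 → no match
4 → no match
5 → no match
6 → no match
7 → no match
8 → match
9 → no match

2, 8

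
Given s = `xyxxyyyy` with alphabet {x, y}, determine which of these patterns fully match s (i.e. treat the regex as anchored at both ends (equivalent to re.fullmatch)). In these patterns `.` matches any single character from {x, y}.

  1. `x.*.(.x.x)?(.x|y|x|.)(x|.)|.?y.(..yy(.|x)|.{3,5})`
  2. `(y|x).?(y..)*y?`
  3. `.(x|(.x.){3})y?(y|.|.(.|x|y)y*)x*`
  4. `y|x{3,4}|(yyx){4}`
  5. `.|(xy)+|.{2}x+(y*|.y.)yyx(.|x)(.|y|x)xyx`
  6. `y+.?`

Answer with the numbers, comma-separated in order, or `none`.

1 → match
2 → match
3 → no match
4 → no match
5 → no match
6 → no match — must start with `y`

1, 2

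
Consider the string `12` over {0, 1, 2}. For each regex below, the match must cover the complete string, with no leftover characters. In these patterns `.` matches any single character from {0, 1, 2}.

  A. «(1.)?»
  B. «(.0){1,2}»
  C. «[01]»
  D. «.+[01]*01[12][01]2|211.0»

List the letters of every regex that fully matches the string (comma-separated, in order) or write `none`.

A

A → match
B → no match — must end with `0`
C → no match
D → no match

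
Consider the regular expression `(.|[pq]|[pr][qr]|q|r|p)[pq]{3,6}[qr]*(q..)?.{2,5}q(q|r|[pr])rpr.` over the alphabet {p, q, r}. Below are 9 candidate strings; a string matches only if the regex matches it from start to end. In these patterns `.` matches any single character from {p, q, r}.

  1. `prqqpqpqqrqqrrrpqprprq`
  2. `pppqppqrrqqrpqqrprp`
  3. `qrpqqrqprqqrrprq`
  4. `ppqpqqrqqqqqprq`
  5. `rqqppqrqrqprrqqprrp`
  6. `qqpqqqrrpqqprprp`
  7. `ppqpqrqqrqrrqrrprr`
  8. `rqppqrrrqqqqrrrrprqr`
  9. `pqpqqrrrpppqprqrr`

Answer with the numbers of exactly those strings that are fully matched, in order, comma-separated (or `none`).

1 → match
2 → match
3 → no match
4 → no match
5 → no match
6 → match
7 → match
8 → no match
9 → no match

1, 2, 6, 7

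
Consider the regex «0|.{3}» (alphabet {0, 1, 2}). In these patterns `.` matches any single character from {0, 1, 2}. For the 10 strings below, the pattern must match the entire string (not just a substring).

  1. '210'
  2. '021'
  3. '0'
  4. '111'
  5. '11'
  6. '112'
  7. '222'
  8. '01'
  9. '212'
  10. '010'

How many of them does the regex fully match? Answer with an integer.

1 → match
2 → match
3 → match
4 → match
5 → no match
6 → match
7 → match
8 → no match
9 → match
10 → match
Total matched: 8

8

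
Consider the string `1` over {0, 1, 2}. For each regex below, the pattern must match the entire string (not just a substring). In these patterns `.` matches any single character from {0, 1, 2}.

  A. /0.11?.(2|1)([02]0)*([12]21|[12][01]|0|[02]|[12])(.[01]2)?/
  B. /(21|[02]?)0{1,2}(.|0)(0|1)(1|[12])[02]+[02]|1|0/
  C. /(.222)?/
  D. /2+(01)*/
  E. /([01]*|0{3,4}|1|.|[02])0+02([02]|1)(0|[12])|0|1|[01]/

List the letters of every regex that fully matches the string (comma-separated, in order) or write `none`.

B, E

A → no match — must start with `0`
B → match
C → no match
D → no match — must start with `2`
E → match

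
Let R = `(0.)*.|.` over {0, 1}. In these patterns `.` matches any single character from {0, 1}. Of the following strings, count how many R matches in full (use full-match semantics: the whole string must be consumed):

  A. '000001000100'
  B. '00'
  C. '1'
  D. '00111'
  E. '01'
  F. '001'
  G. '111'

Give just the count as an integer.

A → no match
B → no match
C → match
D → no match
E → no match
F → match
G → no match
Total matched: 2

2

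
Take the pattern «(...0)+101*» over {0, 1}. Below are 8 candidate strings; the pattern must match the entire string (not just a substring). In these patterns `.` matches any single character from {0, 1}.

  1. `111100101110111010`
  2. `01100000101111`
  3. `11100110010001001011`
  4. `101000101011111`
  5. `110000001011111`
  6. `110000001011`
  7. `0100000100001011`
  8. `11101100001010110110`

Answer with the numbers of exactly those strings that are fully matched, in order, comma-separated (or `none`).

2, 3, 4, 5, 6

1 → no match
2 → match
3 → match
4 → match
5 → match
6. `110000001011` → match
7 → no match
8 → no match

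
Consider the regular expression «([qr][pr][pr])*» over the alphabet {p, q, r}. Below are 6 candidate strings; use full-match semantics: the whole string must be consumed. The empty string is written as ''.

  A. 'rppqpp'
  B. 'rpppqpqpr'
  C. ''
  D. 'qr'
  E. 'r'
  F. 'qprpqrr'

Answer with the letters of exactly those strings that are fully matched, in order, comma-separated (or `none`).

A, C

A. 'rppqpp' → match
B. 'rpppqpqpr' → no match
C. '' → match
D. 'qr' → no match
E. 'r' → no match
F. 'qprpqrr' → no match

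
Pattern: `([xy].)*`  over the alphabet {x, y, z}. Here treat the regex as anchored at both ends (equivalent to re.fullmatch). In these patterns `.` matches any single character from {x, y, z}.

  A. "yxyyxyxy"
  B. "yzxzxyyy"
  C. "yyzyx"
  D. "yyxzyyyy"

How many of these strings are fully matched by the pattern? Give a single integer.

3

A → match
B → match
C → no match
D → match
Total matched: 3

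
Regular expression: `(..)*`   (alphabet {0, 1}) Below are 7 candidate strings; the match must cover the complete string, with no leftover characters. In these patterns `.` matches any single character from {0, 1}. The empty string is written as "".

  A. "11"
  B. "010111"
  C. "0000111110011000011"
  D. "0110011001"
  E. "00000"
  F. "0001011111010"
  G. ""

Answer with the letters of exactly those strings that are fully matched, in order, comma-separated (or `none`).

A, B, D, G

A → match
B → match
C → no match
D → match
E → no match
F → no match
G → match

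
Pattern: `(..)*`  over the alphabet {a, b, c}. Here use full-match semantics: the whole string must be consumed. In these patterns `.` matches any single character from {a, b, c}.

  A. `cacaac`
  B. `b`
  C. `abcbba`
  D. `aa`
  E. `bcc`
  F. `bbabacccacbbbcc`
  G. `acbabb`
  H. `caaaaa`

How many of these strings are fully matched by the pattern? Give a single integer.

5

A → match
B → no match
C → match
D → match
E → no match
F → no match
G → match
H → match
Total matched: 5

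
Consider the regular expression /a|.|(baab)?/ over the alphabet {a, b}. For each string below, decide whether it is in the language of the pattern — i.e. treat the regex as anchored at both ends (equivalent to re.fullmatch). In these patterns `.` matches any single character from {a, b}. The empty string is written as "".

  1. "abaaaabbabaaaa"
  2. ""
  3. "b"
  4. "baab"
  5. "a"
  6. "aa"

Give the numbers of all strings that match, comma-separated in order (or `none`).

1 → no match
2. "" → match
3. "b" → match
4. "baab" → match
5. "a" → match
6. "aa" → no match

2, 3, 4, 5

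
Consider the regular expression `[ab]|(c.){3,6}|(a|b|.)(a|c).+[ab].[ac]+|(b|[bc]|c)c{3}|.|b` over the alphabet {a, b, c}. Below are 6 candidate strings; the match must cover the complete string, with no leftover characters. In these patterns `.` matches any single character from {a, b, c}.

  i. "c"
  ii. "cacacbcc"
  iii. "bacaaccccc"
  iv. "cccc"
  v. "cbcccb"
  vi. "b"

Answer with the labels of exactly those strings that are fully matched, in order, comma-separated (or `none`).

i → match
ii → match
iii → match
iv → match
v → match
vi → match

i, ii, iii, iv, v, vi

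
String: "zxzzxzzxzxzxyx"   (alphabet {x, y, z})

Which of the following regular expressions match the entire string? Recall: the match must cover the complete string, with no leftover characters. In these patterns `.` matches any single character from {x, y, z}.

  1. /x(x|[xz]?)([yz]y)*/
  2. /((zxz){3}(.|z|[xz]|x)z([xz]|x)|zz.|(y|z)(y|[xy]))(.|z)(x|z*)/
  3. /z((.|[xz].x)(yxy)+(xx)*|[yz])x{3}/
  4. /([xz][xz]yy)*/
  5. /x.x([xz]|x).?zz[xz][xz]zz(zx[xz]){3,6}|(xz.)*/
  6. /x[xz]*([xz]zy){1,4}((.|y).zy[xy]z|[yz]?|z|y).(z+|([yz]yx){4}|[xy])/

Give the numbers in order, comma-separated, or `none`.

1 → no match — must start with "x"
2 → match
3 → no match
4 → no match
5 → no match
6 → no match — must start with "x"

2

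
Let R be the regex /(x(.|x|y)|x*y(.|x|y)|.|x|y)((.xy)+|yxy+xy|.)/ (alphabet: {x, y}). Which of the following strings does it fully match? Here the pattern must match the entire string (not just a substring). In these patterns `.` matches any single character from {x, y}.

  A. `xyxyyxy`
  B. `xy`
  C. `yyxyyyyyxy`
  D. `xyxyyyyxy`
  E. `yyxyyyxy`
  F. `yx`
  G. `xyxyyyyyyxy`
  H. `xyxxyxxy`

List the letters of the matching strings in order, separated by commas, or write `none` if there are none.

A, B, C, D, E, F, G, H

A → match
B → match
C → match
D → match
E → match
F → match
G → match
H → match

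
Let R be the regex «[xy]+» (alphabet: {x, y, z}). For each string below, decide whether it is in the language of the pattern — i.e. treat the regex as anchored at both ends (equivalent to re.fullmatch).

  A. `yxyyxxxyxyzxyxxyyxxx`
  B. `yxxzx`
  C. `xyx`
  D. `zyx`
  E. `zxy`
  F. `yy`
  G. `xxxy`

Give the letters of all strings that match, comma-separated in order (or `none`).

C, F, G

A → no match
B → no match
C → match
D → no match
E → no match
F → match
G → match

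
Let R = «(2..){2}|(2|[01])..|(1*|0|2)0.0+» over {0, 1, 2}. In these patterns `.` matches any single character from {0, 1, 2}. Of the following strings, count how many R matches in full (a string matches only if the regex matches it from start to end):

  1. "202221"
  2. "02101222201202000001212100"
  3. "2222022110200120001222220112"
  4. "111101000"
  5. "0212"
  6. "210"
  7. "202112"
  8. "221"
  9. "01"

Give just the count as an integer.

1 → match
2 → no match
3 → no match
4 → match
5 → no match
6 → match
7 → no match
8 → match
9 → no match
Total matched: 4

4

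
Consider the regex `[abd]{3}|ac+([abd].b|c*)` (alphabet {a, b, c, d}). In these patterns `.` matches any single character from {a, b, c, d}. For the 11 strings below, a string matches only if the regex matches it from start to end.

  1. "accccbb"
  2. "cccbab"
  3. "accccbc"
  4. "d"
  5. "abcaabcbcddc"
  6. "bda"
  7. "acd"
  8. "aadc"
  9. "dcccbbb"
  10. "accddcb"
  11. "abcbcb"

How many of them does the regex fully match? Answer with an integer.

1

1. "accccbb" → no match
2. "cccbab" → no match
3. "accccbc" → no match
4. "d" → no match
5. "abcaabcbcddc" → no match
6. "bda" → match
7. "acd" → no match
8. "aadc" → no match
9. "dcccbbb" → no match
10. "accddcb" → no match
11. "abcbcb" → no match
Total matched: 1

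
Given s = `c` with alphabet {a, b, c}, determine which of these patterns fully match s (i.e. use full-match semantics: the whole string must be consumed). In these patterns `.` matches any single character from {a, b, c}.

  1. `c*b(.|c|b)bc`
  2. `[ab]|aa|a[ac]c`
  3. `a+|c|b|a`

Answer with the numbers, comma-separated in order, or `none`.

3

1 → no match — must end with `bc`
2 → no match
3 → match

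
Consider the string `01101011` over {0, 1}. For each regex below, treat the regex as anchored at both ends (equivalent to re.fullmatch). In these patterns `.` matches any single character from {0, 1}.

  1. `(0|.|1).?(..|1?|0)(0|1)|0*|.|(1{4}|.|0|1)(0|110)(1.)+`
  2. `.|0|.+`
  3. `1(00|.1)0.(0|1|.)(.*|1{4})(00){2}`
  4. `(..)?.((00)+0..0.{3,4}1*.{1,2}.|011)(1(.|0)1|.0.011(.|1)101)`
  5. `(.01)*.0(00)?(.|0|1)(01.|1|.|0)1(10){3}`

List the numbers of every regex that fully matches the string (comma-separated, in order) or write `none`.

1 → match
2 → match
3 → no match — must start with `1`
4 → no match
5 → no match — must end with `10`

1, 2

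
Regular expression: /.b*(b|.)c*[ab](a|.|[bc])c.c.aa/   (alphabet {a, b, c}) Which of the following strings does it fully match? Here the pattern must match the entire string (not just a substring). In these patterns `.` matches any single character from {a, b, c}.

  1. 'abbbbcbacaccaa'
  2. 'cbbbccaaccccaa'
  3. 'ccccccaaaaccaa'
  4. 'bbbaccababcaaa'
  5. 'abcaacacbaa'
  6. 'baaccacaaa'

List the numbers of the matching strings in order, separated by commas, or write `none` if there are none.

1, 2, 5, 6

1 → match
2 → match
3 → no match
4 → no match
5 → match
6 → match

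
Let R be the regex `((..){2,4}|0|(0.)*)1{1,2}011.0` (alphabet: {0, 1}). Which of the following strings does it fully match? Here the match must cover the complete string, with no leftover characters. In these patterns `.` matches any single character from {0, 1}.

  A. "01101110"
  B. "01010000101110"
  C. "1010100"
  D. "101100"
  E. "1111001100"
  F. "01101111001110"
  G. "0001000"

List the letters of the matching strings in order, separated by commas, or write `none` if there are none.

A → match
B → match
C → no match
D → match
E → no match
F → no match
G → no match

A, B, D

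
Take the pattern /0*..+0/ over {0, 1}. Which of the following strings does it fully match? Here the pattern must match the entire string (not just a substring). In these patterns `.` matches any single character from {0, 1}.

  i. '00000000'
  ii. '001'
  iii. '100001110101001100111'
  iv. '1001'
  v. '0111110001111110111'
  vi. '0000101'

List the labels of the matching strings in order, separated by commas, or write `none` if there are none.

i → match
ii → no match — must end with '0'
iii → no match — must end with '0'
iv → no match — must end with '0'
v → no match — must end with '0'
vi → no match — must end with '0'

i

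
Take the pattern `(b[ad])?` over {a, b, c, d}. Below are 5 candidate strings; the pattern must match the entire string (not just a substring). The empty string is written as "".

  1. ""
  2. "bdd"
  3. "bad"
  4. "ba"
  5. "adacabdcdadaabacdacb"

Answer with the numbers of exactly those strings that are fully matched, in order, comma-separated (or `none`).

1 → match
2 → no match
3 → no match
4 → match
5 → no match

1, 4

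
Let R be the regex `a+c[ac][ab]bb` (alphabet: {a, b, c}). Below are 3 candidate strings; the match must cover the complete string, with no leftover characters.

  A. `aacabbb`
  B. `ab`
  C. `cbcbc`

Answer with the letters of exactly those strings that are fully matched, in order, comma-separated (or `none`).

A

A. `aacabbb` → match
B. `ab` → no match — must end with `bb`
C. `cbcbc` → no match — must start with `a`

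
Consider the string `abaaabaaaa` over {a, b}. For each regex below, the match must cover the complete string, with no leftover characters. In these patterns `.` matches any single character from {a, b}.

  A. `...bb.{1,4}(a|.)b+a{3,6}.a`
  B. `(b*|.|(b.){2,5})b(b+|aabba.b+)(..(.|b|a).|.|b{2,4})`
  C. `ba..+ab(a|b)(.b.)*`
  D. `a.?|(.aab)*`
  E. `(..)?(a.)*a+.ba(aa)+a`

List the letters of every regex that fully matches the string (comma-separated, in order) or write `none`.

E

A → no match
B → no match
C → no match — must start with `ba`
D → no match
E → match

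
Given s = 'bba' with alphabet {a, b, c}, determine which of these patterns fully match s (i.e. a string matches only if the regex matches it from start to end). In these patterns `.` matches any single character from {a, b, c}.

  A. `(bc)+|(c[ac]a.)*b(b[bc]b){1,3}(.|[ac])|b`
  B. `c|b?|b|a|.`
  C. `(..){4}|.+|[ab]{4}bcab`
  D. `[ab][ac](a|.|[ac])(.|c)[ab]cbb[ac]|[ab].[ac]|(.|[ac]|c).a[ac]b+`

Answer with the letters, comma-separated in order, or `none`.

C, D

A → no match
B → no match
C → match
D → match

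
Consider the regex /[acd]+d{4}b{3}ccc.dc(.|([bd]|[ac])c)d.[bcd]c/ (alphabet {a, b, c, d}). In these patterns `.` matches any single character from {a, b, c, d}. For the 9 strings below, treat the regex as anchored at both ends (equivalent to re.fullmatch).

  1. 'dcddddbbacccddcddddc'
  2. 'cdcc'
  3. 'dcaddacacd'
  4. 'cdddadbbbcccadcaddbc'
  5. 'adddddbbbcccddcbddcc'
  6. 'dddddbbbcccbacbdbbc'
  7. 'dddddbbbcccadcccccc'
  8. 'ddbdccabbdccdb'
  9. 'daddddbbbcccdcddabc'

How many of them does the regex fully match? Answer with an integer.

1

1 → no match
2 → no match
3 → no match — must end with 'c'
4 → no match
5 → match
6 → no match
7 → no match
8 → no match — must end with 'c'
9 → no match
Total matched: 1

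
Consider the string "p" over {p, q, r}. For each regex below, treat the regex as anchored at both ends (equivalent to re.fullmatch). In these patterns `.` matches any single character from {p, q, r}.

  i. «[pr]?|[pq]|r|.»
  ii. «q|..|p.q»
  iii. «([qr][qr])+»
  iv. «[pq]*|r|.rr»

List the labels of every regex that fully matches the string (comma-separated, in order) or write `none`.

i, iv

i → match
ii → no match
iii → no match
iv → match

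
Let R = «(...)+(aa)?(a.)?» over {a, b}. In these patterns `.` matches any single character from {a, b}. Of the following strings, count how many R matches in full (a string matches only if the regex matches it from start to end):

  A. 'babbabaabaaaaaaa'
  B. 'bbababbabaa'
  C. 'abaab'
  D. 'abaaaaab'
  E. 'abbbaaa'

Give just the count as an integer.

4

A → match
B → match
C → match
D → match
E → no match
Total matched: 4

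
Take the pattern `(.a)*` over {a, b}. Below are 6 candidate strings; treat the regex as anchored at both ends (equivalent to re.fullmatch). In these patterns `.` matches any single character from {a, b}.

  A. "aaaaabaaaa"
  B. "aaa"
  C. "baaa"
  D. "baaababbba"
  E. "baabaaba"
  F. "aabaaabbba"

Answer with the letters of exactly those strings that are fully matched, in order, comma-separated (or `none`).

C

A. "aaaaabaaaa" → no match
B. "aaa" → no match
C. "baaa" → match
D. "baaababbba" → no match
E. "baabaaba" → no match
F. "aabaaabbba" → no match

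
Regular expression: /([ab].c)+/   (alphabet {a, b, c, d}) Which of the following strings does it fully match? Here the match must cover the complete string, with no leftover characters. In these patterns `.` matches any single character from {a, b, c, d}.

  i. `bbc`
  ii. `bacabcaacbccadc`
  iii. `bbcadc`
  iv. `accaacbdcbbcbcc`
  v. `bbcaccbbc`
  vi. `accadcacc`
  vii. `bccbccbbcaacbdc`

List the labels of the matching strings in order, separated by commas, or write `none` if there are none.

i → match
ii → match
iii → match
iv → match
v → match
vi → match
vii → match

i, ii, iii, iv, v, vi, vii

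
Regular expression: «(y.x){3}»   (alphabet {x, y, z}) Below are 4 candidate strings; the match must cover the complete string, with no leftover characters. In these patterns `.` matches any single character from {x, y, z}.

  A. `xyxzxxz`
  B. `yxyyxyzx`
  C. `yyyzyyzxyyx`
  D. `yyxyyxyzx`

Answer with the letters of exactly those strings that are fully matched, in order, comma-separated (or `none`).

D

A → no match — must start with `y`
B → no match
C → no match
D → match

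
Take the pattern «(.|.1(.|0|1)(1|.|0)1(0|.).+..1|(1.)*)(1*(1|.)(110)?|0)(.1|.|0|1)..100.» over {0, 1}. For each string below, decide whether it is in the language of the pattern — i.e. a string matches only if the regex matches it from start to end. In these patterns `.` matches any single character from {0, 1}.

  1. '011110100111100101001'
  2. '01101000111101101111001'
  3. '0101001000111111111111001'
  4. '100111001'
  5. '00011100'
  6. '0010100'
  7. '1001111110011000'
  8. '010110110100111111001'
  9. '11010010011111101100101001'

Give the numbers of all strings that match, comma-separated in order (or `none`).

1, 2, 4, 8

1 → match
2 → match
3 → no match
4 → match
5 → no match
6 → no match
7 → no match
8 → match
9 → no match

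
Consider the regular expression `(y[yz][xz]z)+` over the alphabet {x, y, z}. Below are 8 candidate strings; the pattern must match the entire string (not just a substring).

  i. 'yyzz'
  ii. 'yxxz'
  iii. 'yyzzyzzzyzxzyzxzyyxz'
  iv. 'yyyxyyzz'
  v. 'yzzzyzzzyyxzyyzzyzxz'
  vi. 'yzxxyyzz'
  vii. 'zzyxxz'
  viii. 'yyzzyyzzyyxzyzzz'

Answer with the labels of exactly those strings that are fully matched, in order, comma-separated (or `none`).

i, iii, v, viii

i → match
ii → no match
iii → match
iv → no match
v → match
vi → no match
vii → no match — must start with 'y'
viii → match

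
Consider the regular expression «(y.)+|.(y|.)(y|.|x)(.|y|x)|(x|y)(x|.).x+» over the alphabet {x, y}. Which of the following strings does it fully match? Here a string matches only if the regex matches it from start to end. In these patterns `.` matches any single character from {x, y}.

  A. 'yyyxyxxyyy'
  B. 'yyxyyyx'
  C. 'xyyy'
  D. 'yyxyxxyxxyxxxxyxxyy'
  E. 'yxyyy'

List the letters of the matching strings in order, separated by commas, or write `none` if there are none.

C

A → no match
B → no match
C → match
D → no match
E → no match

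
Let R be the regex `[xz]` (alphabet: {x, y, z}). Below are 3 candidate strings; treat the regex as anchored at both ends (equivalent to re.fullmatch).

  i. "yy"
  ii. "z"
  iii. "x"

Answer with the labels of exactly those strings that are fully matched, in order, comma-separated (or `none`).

ii, iii

i → no match
ii → match
iii → match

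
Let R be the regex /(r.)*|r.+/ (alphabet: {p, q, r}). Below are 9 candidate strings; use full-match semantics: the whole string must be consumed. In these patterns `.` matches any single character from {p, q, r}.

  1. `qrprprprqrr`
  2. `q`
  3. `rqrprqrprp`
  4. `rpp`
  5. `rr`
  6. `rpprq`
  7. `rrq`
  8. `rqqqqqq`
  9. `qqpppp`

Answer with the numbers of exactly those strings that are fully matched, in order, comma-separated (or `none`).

3, 4, 5, 6, 7, 8

1 → no match
2 → no match
3 → match
4 → match
5 → match
6 → match
7 → match
8 → match
9 → no match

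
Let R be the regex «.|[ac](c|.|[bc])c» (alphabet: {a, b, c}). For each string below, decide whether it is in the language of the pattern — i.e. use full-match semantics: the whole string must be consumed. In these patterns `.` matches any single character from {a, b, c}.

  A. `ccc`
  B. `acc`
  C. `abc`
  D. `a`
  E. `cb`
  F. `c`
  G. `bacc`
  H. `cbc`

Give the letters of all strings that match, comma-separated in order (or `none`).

A → match
B → match
C → match
D → match
E → no match
F → match
G → no match
H → match

A, B, C, D, F, H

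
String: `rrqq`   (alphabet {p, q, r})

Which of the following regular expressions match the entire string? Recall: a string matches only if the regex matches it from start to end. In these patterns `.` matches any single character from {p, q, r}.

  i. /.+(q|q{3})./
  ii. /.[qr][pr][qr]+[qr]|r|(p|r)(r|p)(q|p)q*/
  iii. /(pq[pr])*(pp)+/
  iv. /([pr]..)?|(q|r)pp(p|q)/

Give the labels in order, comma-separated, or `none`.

i, ii

i → match
ii → match
iii → no match — must end with `pp`
iv → no match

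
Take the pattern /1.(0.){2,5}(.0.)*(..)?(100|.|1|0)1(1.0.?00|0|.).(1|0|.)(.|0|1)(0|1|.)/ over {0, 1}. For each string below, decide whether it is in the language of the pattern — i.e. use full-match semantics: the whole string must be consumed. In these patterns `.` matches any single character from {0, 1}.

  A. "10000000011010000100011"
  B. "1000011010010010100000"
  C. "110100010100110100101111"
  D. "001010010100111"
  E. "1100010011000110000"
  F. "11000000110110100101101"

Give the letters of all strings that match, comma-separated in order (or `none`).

A → match
B → match
C → match
D → no match — must start with "1"
E → match
F → match

A, B, C, E, F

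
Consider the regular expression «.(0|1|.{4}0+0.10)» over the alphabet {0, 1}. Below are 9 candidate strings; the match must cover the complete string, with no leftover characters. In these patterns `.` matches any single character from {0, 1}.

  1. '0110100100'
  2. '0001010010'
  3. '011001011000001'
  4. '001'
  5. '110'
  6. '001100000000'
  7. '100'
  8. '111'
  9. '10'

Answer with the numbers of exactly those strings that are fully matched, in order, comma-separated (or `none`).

9

1. '0110100100' → no match
2. '0001010010' → no match
3 → no match
4. '001' → no match
5. '110' → no match
6. '001100000000' → no match
7. '100' → no match
8. '111' → no match
9. '10' → match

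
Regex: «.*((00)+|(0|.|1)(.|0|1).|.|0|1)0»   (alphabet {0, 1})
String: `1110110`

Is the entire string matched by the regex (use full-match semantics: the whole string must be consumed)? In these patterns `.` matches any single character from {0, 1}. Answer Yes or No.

Yes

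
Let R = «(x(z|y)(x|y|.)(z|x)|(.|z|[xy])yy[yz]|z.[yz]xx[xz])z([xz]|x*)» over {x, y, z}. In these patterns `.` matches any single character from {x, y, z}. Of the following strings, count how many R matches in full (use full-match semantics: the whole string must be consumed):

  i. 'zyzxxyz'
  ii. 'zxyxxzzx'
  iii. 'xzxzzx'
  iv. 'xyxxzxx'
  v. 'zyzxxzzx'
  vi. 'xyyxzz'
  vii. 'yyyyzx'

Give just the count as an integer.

i. 'zyzxxyz' → no match
ii. 'zxyxxzzx' → match
iii. 'xzxzzx' → match
iv. 'xyxxzxx' → match
v. 'zyzxxzzx' → match
vi. 'xyyxzz' → match
vii. 'yyyyzx' → match
Total matched: 6

6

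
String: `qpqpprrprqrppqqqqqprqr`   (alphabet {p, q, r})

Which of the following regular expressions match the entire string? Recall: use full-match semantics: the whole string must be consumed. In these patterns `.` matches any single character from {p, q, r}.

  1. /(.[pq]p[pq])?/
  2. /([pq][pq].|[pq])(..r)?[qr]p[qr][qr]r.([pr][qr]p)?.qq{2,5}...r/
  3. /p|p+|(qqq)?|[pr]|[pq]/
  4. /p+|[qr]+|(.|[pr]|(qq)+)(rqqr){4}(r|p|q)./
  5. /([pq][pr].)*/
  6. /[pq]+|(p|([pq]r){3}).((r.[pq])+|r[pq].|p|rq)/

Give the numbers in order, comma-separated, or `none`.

1 → no match
2 → match
3 → no match
4 → no match
5 → no match
6 → no match

2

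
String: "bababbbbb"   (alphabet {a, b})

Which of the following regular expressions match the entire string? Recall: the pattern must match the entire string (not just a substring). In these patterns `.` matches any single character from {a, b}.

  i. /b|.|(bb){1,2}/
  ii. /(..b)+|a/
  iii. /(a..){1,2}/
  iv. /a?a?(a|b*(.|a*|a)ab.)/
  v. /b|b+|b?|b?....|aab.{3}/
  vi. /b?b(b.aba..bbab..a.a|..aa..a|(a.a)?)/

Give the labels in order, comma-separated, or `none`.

i → no match
ii → match
iii → no match — must start with "a"
iv → no match
v → no match
vi → no match

ii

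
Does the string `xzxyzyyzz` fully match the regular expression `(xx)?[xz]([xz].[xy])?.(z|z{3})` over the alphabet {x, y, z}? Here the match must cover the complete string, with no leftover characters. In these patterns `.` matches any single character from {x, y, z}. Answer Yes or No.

No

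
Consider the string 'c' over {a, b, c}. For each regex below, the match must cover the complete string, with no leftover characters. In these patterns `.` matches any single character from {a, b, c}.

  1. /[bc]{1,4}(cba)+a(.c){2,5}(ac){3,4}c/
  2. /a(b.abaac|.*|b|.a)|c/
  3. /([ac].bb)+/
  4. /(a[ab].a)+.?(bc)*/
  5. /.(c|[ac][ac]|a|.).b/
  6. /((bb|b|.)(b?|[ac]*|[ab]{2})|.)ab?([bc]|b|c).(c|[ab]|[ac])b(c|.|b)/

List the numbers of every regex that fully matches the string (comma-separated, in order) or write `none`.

2

1 → no match — must end with 'acc'
2 → match
3 → no match — must end with 'bb'
4 → no match — must start with 'a'
5 → no match — must end with 'b'
6 → no match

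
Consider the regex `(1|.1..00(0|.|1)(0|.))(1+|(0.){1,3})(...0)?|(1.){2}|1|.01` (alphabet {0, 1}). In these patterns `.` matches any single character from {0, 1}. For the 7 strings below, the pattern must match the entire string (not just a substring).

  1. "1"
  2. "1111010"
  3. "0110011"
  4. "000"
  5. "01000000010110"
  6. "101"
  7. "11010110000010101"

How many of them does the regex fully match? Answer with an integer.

1 → match
2 → match
3 → no match
4 → no match
5 → match
6 → match
7 → no match
Total matched: 4

4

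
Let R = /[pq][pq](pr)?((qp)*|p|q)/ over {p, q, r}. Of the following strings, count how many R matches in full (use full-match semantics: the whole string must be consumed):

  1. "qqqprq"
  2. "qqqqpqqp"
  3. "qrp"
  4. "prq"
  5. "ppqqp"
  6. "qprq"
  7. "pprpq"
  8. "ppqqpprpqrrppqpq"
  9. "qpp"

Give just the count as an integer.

1 → no match
2 → no match
3 → no match
4 → no match
5 → no match
6 → no match
7 → no match
8 → no match
9 → match
Total matched: 1

1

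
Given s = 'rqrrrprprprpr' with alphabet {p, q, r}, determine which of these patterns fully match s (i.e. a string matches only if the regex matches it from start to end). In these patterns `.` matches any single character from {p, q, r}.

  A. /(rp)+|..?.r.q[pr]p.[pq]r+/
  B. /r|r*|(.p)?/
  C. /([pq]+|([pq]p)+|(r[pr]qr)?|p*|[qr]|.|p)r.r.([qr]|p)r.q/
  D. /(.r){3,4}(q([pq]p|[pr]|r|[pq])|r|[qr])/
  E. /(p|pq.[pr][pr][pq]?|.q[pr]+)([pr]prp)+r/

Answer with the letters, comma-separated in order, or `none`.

A → no match
B → no match
C → no match — must end with 'q'
D → no match
E → match

E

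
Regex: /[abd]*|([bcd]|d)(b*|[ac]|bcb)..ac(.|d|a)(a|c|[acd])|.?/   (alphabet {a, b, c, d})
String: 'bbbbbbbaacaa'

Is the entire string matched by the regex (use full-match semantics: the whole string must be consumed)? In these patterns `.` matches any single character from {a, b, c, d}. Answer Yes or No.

Yes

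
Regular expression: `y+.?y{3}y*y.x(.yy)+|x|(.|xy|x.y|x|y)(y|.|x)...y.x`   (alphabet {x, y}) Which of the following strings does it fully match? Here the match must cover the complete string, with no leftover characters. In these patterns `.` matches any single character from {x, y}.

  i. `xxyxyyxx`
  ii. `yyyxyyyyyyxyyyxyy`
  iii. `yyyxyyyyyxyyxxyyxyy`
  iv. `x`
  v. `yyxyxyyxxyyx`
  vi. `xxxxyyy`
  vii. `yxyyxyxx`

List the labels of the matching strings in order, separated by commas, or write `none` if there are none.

i, ii, iv, vii

i → match
ii → match
iii → no match
iv → match
v → no match
vi → no match
vii → match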